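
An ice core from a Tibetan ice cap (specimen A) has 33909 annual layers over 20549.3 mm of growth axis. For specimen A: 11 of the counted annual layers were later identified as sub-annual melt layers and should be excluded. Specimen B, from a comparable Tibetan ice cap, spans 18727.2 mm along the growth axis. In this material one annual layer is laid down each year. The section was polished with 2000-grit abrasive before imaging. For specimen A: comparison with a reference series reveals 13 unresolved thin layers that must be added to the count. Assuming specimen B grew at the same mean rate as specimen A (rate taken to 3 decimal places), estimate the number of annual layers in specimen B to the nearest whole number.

30903 annual layers

Specimen A: true annual layer count = 33909 − 11 + 13 = 33911.
A: Mean rate = 20549.3 mm / 33911 years ≈ 0.606 mm/year.
For B, 18727.2 / 0.606 = 30902.97 years ≈ 30903 annual layers.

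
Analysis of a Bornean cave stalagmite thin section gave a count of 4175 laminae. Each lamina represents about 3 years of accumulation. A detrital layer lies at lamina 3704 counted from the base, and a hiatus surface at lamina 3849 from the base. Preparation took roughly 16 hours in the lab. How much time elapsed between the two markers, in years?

435 years

3849 − 3704 = 145 laminae lie between the two events.
At 3 years per lamina, 145 × 3 = 435 years.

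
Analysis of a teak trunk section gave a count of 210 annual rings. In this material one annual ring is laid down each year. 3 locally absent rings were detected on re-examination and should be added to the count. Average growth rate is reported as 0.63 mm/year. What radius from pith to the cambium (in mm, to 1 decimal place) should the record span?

After corrections the count is 210 + 3 = 213 annual rings.
Predicted length = 0.63 mm/year × 213 years = 134.2 mm.

134.2 mm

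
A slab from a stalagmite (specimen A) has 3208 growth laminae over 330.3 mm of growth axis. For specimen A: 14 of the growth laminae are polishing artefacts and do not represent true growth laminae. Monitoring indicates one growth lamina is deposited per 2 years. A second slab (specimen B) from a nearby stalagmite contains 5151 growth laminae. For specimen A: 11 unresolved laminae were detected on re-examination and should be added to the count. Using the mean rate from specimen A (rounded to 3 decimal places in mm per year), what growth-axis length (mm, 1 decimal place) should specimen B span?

535.7 mm

Specimen A: adjusted count: 3208 − 14 + 11 = 3205 growth laminae.
Specimen A: at 2 years per growth lamina, 3205 × 2 = 6410 years.
A: Mean rate = 330.3 mm / 6410 years ≈ 0.052 mm/yr.
Specimen B: multiplying by 2 years per growth lamina: 5151 × 2 = 10302 years. Length of B = 0.052 × 10302 = 535.7 mm.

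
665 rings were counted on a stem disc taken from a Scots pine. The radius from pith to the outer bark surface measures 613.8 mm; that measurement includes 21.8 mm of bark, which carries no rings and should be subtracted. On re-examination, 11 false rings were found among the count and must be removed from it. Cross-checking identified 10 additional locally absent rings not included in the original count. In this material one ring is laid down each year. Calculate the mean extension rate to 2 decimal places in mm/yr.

Adjusted count: 665 − 11 + 10 = 664 rings.
The growth record spans 613.8 − 21.8 = 592.0 mm.
592.0 mm over 664 years gives 592.0 / 664 ≈ 0.89 mm/yr.

0.89 mm/yr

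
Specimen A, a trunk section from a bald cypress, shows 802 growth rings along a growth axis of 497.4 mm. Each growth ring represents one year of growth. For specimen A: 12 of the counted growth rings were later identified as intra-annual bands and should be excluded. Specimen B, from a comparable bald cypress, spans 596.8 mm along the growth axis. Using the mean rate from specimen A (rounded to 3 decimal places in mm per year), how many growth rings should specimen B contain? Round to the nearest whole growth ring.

947 growth rings

Specimen A: adjusted count: 802 − 12 = 790 growth rings.
A: 497.4 mm over 790 years gives 497.4 / 790 ≈ 0.630 mm per year.
B spans 596.8 / 0.630 = 947.30 years ≈ 947 growth rings.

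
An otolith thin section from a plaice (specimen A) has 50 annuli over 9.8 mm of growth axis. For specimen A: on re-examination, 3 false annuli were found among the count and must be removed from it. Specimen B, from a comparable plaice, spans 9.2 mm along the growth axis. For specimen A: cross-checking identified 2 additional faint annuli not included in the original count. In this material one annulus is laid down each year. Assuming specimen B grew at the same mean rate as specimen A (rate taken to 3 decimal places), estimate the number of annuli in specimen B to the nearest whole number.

46 annuli

Specimen A: after corrections the count is 50 − 3 + 2 = 49 annuli.
A: 9.8 mm over 49 years gives 9.8 / 49 ≈ 0.200 mm/yr.
For B, 9.2 / 0.200 = 46.00 years ≈ 46 annuli.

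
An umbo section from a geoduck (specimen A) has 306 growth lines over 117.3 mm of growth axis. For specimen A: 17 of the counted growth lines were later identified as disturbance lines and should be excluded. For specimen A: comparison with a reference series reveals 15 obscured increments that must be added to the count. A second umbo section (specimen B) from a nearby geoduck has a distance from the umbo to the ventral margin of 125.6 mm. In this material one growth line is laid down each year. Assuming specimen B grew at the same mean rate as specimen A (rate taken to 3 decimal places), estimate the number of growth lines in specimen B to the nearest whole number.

325 growth lines

Specimen A: true growth line count = 306 − 17 + 15 = 304.
A: Extension rate ≈ 117.3 / 304 = 0.386 mm per year.
B spans 125.6 / 0.386 = 325.39 years ≈ 325 growth lines.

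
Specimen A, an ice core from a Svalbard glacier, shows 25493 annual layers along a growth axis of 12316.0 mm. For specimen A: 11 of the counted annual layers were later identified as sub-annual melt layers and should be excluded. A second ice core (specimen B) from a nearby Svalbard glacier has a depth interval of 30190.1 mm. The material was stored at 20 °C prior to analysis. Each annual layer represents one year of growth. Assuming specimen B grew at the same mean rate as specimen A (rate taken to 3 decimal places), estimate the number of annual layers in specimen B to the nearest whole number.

Specimen A: adjusted count: 25493 − 11 = 25482 annual layers.
A: Mean rate = 12316.0 mm / 25482 years ≈ 0.483 mm/year.
Specimen B: 30190.1 mm / 0.483 mm per year = 62505.38 years ≈ 62505 annual layers.

62505 annual layers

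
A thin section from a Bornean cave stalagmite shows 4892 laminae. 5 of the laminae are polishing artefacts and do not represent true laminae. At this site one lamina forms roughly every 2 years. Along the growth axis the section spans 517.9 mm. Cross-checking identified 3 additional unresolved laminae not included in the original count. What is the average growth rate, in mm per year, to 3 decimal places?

True lamina count = 4892 − 5 + 3 = 4890.
Multiplying by 2 years per lamina: 4890 × 2 = 9780 years.
Extension rate ≈ 517.9 / 9780 = 0.053 mm per year.

0.053 mm per year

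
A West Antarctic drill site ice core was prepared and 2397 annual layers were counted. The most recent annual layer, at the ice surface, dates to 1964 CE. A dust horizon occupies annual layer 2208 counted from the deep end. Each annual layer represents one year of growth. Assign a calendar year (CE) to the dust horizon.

Between annual layer 2208 and the ice surface there are 2397 − 2208 = 189 annual layers.
Counting back 189 years from 1964 CE places the dust horizon in 1964 − 189 = 1775 CE.

1775 CE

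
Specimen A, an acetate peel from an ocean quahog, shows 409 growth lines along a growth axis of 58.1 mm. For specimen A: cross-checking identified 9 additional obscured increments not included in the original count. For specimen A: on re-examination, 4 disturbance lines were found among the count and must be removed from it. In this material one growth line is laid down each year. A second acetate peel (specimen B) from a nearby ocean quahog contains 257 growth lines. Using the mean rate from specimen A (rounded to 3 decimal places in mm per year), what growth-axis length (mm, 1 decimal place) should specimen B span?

Specimen A: after corrections the count is 409 − 4 + 9 = 414 growth lines.
A: Extension rate ≈ 58.1 / 414 = 0.140 mm/yr.
Length of B = 0.140 × 257 = 36.0 mm.

36.0 mm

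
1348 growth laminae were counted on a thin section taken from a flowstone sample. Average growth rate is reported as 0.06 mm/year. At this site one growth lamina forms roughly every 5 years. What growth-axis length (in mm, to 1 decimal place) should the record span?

1348 growth laminae at 5 years each span 1348 × 5 = 6740 years.
Length ≈ 0.06 × 6740 = 404.4 mm.

404.4 mm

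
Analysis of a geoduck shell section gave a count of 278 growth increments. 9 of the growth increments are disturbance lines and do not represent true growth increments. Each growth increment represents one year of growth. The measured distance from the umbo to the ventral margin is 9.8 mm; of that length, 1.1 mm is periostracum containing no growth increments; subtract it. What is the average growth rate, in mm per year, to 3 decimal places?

Adjusted count: 278 − 9 = 269 growth increments.
The growth record spans 9.8 − 1.1 = 8.7 mm.
Extension rate ≈ 8.7 / 269 = 0.032 mm per year.

0.032 mm per year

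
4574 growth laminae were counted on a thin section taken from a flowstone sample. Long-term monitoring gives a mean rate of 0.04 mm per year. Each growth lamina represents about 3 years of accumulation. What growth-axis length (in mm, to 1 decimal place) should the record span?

Multiplying by 3 years per growth lamina: 4574 × 3 = 13722 years.
13722 years at 0.04 mm/year gives 0.04 × 13722 = 548.9 mm.

548.9 mm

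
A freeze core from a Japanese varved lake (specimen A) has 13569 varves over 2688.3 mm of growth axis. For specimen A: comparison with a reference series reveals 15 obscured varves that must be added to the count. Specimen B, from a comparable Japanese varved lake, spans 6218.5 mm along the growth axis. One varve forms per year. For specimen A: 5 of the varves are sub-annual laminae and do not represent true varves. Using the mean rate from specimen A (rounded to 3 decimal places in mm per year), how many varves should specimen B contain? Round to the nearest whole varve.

31407 varves

Specimen A: after corrections the count is 13569 − 5 + 15 = 13579 varves.
A: Mean rate = 2688.3 mm / 13579 years ≈ 0.198 mm per year.
For B, 6218.5 / 0.198 = 31406.57 years ≈ 31407 varves.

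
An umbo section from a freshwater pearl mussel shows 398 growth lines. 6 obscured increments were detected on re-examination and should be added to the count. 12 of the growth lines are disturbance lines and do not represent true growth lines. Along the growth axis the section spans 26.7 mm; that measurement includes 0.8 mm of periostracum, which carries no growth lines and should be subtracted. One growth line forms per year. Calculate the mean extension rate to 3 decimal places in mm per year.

True growth line count = 398 − 12 + 6 = 392.
Net length = 26.7 − 0.8 = 25.9 mm.
25.9 mm over 392 years gives 25.9 / 392 ≈ 0.066 mm per year.

0.066 mm per year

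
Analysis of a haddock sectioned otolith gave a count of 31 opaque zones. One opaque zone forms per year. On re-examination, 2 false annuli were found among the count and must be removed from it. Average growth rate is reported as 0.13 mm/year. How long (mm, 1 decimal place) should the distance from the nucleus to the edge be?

Correcting the raw count gives 31 − 2 = 29 true opaque zones.
Length ≈ 0.13 × 29 = 3.8 mm.

3.8 mm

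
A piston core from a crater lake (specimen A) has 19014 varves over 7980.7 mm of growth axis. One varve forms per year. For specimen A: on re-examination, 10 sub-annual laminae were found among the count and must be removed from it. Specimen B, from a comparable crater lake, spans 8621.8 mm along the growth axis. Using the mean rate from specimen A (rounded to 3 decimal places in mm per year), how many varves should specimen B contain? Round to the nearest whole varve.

20528 varves

Specimen A: correcting the raw count gives 19014 − 10 = 19004 true varves.
A: Extension rate ≈ 7980.7 / 19004 = 0.420 mm/year.
B spans 8621.8 / 0.420 = 20528.10 years ≈ 20528 varves.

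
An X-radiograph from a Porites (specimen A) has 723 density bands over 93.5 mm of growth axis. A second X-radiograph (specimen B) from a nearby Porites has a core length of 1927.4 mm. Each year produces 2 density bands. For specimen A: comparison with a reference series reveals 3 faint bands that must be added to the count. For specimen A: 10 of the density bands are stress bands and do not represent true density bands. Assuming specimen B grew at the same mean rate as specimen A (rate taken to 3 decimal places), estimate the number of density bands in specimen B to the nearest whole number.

Specimen A: after corrections the count is 723 − 10 + 3 = 716 density bands.
Specimen A: with 2 density bands per year, 716 / 2 = 358 years.
A: Extension rate ≈ 93.5 / 358 = 0.261 mm per year.
Specimen B: 1927.4 mm / 0.261 mm per year = 7384.67 years; at 2 density bands per year that is 7384.67 × 2 ≈ 14769 density bands.

14769 density bands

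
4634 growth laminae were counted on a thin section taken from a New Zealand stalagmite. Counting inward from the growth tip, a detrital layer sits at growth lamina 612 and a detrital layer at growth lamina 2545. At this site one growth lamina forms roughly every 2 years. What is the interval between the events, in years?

3866 years

The two markers are separated by 2545 − 612 = 1933 growth laminae.
At 2 years per growth lamina, 1933 × 2 = 3866 years.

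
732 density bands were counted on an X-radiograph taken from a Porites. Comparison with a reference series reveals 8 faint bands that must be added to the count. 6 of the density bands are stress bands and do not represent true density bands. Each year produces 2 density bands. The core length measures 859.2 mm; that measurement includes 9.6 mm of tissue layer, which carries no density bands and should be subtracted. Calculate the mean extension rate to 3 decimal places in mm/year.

2.315 mm/year

True density band count = 732 − 6 + 8 = 734.
734 density bands at 2 per year is 734 / 2 = 367 years.
Removing the 9.6 mm offcut leaves 859.2 − 9.6 = 849.6 mm.
849.6 mm over 367 years gives 849.6 / 367 ≈ 2.315 mm/year.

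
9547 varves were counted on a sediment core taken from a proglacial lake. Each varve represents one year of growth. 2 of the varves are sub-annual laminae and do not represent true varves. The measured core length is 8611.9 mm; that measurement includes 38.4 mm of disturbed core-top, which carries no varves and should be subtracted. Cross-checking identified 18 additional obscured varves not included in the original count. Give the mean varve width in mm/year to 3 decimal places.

0.897 mm/year

After corrections the count is 9547 − 2 + 18 = 9563 varves.
Removing the 38.4 mm offcut leaves 8611.9 − 38.4 = 8573.5 mm.
Extension rate ≈ 8573.5 / 9563 = 0.897 mm/year.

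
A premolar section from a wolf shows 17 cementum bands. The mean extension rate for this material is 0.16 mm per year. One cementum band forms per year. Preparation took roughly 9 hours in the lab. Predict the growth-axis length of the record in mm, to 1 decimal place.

17 years of growth are recorded.
17 years at 0.16 mm/year gives 0.16 × 17 = 2.7 mm.

2.7 mm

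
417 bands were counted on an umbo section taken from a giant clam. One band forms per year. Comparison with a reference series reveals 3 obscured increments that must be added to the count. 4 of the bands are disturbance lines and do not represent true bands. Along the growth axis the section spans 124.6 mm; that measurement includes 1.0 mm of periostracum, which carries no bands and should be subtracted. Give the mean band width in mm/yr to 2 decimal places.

0.30 mm/yr

After corrections the count is 417 − 4 + 3 = 416 bands.
Net length = 124.6 − 1.0 = 123.6 mm.
Mean rate = 123.6 mm / 416 years ≈ 0.30 mm/yr.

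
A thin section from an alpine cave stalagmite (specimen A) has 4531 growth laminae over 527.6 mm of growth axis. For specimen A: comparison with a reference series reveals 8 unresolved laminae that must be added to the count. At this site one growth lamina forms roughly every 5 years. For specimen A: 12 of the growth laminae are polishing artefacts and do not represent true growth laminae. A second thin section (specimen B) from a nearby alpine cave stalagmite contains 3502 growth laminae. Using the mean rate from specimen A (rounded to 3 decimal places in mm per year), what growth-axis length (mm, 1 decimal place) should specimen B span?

Specimen A: correcting the raw count gives 4531 − 12 + 8 = 4527 true growth laminae.
Specimen A: multiplying by 5 years per growth lamina: 4527 × 5 = 22635 years.
A: Extension rate ≈ 527.6 / 22635 = 0.023 mm/yr.
Specimen B: at 5 years per growth lamina, 3502 × 5 = 17510 years. B's length ≈ 0.023 × 17510 = 402.7 mm.

402.7 mm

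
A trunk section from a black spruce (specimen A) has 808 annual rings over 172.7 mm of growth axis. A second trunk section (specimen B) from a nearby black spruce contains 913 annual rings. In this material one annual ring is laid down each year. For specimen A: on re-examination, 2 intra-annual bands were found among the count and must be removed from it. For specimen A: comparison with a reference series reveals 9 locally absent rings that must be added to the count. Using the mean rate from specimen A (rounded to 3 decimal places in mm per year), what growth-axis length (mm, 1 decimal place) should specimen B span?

Specimen A: adjusted count: 808 − 2 + 9 = 815 annual rings.
A: Mean rate = 172.7 mm / 815 years ≈ 0.212 mm per year.
For B, 0.212 mm/year × 913 years = 193.6 mm.

193.6 mm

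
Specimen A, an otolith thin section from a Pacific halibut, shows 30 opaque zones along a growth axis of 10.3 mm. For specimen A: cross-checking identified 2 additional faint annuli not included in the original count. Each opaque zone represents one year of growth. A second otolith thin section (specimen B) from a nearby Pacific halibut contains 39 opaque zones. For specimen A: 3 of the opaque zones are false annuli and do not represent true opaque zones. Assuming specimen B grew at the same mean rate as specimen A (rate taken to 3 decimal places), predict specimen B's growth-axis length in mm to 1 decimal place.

Specimen A: after corrections the count is 30 − 3 + 2 = 29 opaque zones.
A: 10.3 mm over 29 years gives 10.3 / 29 ≈ 0.355 mm/year.
Length of B = 0.355 × 39 = 13.8 mm.

13.8 mm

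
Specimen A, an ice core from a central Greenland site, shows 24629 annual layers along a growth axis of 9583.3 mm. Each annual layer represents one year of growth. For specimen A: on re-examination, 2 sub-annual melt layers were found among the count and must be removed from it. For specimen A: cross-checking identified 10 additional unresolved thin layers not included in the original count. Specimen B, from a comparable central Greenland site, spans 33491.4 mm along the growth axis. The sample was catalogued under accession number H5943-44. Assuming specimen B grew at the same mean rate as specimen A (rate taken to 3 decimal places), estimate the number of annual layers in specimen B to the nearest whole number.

Specimen A: correcting the raw count gives 24629 − 2 + 10 = 24637 true annual layers.
A: Mean rate = 9583.3 mm / 24637 years ≈ 0.389 mm/year.
Specimen B: 33491.4 mm / 0.389 mm per year = 86096.14 years ≈ 86096 annual layers.

86096 annual layers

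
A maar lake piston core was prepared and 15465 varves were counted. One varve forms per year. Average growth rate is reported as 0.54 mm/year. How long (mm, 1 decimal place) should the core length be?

8351.1 mm

15465 years of growth are recorded.
15465 years at 0.54 mm/year gives 0.54 × 15465 = 8351.1 mm.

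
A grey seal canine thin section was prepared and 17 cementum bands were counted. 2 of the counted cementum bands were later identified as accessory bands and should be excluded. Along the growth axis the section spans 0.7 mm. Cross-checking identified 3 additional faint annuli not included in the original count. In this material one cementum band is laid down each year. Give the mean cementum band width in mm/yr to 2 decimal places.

0.04 mm/yr

Adjusted count: 17 − 2 + 3 = 18 cementum bands.
Extension rate ≈ 0.7 / 18 = 0.04 mm/yr.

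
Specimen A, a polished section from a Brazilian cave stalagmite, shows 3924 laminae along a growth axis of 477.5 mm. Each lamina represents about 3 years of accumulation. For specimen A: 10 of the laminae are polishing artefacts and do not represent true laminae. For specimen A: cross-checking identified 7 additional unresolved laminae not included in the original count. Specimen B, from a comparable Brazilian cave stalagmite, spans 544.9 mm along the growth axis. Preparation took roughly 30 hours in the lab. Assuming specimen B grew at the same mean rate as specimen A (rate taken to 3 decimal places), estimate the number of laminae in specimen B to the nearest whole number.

Specimen A: correcting the raw count gives 3924 − 10 + 7 = 3921 true laminae.
Specimen A: at 3 years per lamina, 3921 × 3 = 11763 years.
A: 477.5 mm over 11763 years gives 477.5 / 11763 ≈ 0.041 mm per year.
Specimen B: 544.9 mm / 0.041 mm per year = 13290.24 years; at 3 years per lamina that is 13290.24 / 3 ≈ 4430 laminae.

4430 laminae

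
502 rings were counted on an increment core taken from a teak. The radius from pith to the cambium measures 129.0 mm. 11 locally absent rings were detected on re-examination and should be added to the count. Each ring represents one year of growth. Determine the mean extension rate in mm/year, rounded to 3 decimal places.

0.251 mm/year

After corrections the count is 502 + 11 = 513 rings.
Mean rate = 129.0 mm / 513 years ≈ 0.251 mm/year.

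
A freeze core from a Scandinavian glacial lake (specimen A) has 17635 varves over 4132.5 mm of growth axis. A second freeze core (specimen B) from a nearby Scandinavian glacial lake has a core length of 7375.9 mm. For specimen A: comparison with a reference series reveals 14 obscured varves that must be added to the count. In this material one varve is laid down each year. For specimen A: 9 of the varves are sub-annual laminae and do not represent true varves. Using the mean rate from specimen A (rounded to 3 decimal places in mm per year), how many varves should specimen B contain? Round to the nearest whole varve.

Specimen A: true varve count = 17635 − 9 + 14 = 17640.
A: 4132.5 mm over 17640 years gives 4132.5 / 17640 ≈ 0.234 mm/yr.
For B, 7375.9 / 0.234 = 31520.94 years ≈ 31521 varves.

31521 varves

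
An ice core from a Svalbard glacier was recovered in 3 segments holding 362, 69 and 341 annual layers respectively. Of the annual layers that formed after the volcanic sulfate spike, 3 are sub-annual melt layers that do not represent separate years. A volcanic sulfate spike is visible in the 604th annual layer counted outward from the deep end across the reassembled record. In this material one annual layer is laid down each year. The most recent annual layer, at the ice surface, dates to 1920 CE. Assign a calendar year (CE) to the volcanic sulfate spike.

Total annual layers = 362 + 69 + 341 = 772.
772 − 604 = 168 annual layers lie beyond the volcanic sulfate spike toward the ice surface.
Excluding 3 false annual layers: 168 − 3 = 165.
Counting back 165 years from 1920 CE places the volcanic sulfate spike in 1920 − 165 = 1755 CE.

1755 CE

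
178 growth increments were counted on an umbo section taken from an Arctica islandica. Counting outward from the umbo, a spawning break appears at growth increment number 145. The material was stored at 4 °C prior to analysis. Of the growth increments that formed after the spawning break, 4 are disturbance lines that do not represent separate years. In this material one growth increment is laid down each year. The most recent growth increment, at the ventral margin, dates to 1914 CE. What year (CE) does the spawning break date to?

1885 CE

178 − 145 = 33 growth increments lie beyond the spawning break toward the ventral margin.
Removing the 4 false growth increments leaves 33 − 4 = 29 true growth increments beyond the spawning break.
1914 − 29 = 1885 CE.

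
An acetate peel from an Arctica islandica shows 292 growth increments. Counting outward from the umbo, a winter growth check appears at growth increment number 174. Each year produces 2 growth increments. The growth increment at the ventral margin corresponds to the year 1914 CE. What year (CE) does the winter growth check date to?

The winter growth check sits at growth increment 174 from the umbo, so 292 − 174 = 118 growth increments formed after it.
Dividing by 2 growth increments per year: 118 / 2 = 59 years.
The growth increment at the ventral margin is 1914 CE, so the winter growth check dates to 1914 − 59 = 1855 CE.

1855 CE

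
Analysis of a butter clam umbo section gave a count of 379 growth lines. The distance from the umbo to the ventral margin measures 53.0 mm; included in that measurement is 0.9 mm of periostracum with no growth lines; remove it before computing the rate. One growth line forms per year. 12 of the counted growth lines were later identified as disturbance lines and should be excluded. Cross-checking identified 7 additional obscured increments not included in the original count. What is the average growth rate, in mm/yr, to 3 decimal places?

Correcting the raw count gives 379 − 12 + 7 = 374 true growth lines.
Removing the 0.9 mm offcut leaves 53.0 − 0.9 = 52.1 mm.
Extension rate ≈ 52.1 / 374 = 0.139 mm/yr.

0.139 mm/yr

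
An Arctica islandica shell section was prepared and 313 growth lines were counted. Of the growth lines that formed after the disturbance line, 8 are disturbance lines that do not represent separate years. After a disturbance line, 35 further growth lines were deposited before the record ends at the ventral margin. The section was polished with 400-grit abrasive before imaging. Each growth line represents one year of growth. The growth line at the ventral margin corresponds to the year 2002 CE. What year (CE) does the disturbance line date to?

1975 CE

There are 35 growth lines younger than the disturbance line.
Excluding 8 false growth lines: 35 − 8 = 27.
Counting back 27 years from 2002 CE places the disturbance line in 2002 − 27 = 1975 CE.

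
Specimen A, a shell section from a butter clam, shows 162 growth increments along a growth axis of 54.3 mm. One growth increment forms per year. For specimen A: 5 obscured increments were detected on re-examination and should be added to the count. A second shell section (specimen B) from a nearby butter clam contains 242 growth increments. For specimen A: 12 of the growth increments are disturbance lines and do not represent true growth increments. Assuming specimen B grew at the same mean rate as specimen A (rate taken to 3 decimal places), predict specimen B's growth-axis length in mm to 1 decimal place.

84.7 mm

Specimen A: after corrections the count is 162 − 12 + 5 = 155 growth increments.
A: Mean rate = 54.3 mm / 155 years ≈ 0.350 mm/year.
B's length ≈ 0.350 × 242 = 84.7 mm.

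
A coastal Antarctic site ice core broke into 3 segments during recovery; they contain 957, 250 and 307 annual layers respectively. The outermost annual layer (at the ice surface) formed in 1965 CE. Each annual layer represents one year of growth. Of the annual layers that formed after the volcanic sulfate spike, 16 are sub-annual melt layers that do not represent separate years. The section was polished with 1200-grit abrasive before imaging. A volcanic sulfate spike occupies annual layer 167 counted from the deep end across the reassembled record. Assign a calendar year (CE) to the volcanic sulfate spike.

634 CE

Total annual layers = 957 + 250 + 307 = 1514.
1514 − 167 = 1347 annual layers lie beyond the volcanic sulfate spike toward the ice surface.
Removing the 16 false annual layers leaves 1347 − 16 = 1331 true annual layers beyond the volcanic sulfate spike.
Counting back 1331 years from 1965 CE places the volcanic sulfate spike in 1965 − 1331 = 634 CE.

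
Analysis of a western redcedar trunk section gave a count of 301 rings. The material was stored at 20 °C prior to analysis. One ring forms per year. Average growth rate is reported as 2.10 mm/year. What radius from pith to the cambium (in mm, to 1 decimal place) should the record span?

The record spans 301 years at 2.10 mm per year.
Predicted length = 2.10 mm/year × 301 years = 632.1 mm.

632.1 mm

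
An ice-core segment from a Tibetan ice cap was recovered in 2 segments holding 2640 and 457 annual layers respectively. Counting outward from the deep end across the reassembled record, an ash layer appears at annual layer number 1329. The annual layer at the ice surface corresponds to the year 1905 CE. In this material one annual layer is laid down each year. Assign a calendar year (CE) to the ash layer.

137 CE

Total annual layers = 2640 + 457 = 3097.
Between annual layer 1329 and the ice surface there are 3097 − 1329 = 1768 annual layers.
1905 − 1768 = 137 CE.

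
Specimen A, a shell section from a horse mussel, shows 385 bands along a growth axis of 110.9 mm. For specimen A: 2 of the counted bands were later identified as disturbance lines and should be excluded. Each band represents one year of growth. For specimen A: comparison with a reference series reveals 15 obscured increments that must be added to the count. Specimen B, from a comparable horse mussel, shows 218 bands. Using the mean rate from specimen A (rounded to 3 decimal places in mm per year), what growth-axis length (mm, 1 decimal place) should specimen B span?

60.8 mm

Specimen A: after corrections the count is 385 − 2 + 15 = 398 bands.
A: Mean rate = 110.9 mm / 398 years ≈ 0.279 mm/yr.
For B, 0.279 mm/year × 218 years = 60.8 mm.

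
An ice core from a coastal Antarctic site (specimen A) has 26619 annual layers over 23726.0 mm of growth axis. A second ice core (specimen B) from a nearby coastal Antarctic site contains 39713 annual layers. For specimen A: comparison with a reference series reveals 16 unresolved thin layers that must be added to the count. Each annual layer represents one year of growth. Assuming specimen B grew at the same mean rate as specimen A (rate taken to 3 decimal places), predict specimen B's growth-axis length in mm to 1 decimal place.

35384.3 mm

Specimen A: after corrections the count is 26619 + 16 = 26635 annual layers.
A: 23726.0 mm over 26635 years gives 23726.0 / 26635 ≈ 0.891 mm/yr.
B's length ≈ 0.891 × 39713 = 35384.3 mm.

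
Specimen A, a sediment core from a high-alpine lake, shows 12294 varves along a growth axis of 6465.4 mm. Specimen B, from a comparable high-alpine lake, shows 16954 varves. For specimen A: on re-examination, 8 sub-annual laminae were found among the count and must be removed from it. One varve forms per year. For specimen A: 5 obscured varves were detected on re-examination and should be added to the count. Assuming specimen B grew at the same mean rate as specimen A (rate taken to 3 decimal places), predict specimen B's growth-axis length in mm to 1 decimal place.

8917.8 mm

Specimen A: after corrections the count is 12294 − 8 + 5 = 12291 varves.
A: 6465.4 mm over 12291 years gives 6465.4 / 12291 ≈ 0.526 mm/year.
Length of B = 0.526 × 16954 = 8917.8 mm.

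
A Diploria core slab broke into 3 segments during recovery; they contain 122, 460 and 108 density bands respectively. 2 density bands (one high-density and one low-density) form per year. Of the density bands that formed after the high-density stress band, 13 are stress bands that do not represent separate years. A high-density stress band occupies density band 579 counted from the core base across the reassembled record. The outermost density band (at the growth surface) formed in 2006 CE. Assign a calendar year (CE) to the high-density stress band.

Total density bands = 122 + 460 + 108 = 690.
The high-density stress band sits at density band 579 from the core base, so 690 − 579 = 111 density bands formed after it.
111 − 13 false = 98 true density bands after the high-density stress band.
With 2 density bands per year, 98 / 2 = 49 years.
The density band at the growth surface is 2006 CE, so the high-density stress band dates to 2006 − 49 = 1957 CE.

1957 CE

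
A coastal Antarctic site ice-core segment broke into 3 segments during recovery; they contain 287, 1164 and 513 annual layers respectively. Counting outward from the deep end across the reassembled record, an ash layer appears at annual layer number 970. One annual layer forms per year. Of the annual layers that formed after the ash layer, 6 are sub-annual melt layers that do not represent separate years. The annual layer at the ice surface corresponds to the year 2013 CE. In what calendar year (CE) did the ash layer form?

1025 CE

Total annual layers = 287 + 1164 + 513 = 1964.
Between annual layer 970 and the ice surface there are 1964 − 970 = 994 annual layers.
Removing the 6 false annual layers leaves 994 − 6 = 988 true annual layers beyond the ash layer.
2013 − 988 = 1025 CE.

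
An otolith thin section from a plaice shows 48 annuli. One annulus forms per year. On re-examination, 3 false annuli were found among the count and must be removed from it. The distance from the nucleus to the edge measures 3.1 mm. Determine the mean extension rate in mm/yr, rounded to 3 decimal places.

After corrections the count is 48 − 3 = 45 annuli.
Extension rate ≈ 3.1 / 45 = 0.069 mm/yr.

0.069 mm/yr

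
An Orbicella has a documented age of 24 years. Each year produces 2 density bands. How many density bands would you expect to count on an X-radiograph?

48 density bands

Expected density bands: 24 × 2 = 48.
So 48 density bands should be present.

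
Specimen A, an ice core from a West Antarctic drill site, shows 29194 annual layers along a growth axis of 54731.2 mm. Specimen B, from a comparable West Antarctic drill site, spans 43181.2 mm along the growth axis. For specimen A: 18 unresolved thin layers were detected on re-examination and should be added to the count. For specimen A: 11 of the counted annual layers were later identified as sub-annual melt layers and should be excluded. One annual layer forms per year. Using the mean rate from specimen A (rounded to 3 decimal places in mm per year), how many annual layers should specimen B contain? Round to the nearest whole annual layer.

23042 annual layers

Specimen A: true annual layer count = 29194 − 11 + 18 = 29201.
A: Extension rate ≈ 54731.2 / 29201 = 1.874 mm per year.
Specimen B: 43181.2 mm / 1.874 mm per year = 23042.26 years ≈ 23042 annual layers.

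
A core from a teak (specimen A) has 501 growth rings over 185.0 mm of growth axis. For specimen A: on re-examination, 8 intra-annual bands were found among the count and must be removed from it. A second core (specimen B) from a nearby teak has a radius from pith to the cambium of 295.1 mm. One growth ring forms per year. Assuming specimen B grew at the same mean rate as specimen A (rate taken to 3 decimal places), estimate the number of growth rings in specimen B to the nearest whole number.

787 growth rings

Specimen A: after corrections the count is 501 − 8 = 493 growth rings.
A: Extension rate ≈ 185.0 / 493 = 0.375 mm/year.
For B, 295.1 / 0.375 = 786.93 years ≈ 787 growth rings.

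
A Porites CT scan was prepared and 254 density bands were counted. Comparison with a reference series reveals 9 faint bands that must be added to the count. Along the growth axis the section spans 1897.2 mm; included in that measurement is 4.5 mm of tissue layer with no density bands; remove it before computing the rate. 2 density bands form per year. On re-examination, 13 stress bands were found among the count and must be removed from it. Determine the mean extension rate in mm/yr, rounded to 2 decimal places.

True density band count = 254 − 13 + 9 = 250.
With 2 density bands per year, 250 / 2 = 125 years.
Net length = 1897.2 − 4.5 = 1892.7 mm.
Mean rate = 1892.7 mm / 125 years ≈ 15.14 mm/yr.

15.14 mm/yr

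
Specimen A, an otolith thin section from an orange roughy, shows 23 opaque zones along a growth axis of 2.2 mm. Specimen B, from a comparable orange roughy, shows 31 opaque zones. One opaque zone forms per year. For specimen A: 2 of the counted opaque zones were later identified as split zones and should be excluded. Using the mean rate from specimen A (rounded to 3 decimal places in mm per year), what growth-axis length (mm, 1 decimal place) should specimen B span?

Specimen A: correcting the raw count gives 23 − 2 = 21 true opaque zones.
A: Mean rate = 2.2 mm / 21 years ≈ 0.105 mm/yr.
B's length ≈ 0.105 × 31 = 3.3 mm.

3.3 mm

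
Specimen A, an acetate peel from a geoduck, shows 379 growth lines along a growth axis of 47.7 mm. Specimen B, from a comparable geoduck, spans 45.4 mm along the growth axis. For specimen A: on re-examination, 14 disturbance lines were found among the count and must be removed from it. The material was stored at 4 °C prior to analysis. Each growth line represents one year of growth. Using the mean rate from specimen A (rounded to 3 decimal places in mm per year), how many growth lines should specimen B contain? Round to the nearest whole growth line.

Specimen A: after corrections the count is 379 − 14 = 365 growth lines.
A: Mean rate = 47.7 mm / 365 years ≈ 0.131 mm per year.
Specimen B: 45.4 mm / 0.131 mm per year = 346.56 years ≈ 347 growth lines.

347 growth lines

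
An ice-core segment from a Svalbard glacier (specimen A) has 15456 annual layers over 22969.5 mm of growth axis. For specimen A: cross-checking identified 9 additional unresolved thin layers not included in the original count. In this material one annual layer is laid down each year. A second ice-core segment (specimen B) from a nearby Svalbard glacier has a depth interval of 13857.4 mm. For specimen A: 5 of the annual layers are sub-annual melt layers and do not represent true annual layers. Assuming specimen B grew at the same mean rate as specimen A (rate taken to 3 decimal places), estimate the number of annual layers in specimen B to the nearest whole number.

9325 annual layers

Specimen A: correcting the raw count gives 15456 − 5 + 9 = 15460 true annual layers.
A: 22969.5 mm over 15460 years gives 22969.5 / 15460 ≈ 1.486 mm/year.
B spans 13857.4 / 1.486 = 9325.30 years ≈ 9325 annual layers.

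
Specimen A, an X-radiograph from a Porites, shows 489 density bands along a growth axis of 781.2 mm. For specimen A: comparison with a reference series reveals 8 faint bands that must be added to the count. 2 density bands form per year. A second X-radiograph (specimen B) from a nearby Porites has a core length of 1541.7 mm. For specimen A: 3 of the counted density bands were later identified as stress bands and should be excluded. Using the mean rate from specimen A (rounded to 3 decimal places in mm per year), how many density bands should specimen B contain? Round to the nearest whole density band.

Specimen A: true density band count = 489 − 3 + 8 = 494.
Specimen A: dividing by 2 density bands per year: 494 / 2 = 247 years.
A: Extension rate ≈ 781.2 / 247 = 3.163 mm/yr.
For B, 1541.7 / 3.163 = 487.42 years; at 2 density bands per year that is 487.42 × 2 ≈ 975 density bands.

975 density bands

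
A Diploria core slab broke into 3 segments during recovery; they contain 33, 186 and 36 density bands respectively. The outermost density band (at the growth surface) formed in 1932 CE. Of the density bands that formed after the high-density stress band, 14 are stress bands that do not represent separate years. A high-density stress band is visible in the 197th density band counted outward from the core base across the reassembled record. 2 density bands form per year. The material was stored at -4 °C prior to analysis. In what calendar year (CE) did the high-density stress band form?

1910 CE

Total density bands = 33 + 186 + 36 = 255.
255 − 197 = 58 density bands lie beyond the high-density stress band toward the growth surface.
Removing the 14 false density bands leaves 58 − 14 = 44 true density bands beyond the high-density stress band.
44 density bands at 2 per year is 44 / 2 = 22 years.
The density band at the growth surface is 1932 CE, so the high-density stress band dates to 1932 − 22 = 1910 CE.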